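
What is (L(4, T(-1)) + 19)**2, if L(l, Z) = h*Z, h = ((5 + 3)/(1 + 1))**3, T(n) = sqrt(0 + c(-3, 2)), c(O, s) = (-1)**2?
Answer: 6889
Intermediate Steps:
c(O, s) = 1
T(n) = 1 (T(n) = sqrt(0 + 1) = sqrt(1) = 1)
h = 64 (h = (8/2)**3 = (8*(1/2))**3 = 4**3 = 64)
L(l, Z) = 64*Z
(L(4, T(-1)) + 19)**2 = (64*1 + 19)**2 = (64 + 19)**2 = 83**2 = 6889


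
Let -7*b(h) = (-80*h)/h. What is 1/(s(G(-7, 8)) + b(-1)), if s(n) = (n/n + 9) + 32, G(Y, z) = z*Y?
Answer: 7/374 ≈ 0.018717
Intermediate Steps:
G(Y, z) = Y*z
b(h) = 80/7 (b(h) = -(-80*h)/(7*h) = -1/7*(-80) = 80/7)
s(n) = 42 (s(n) = (1 + 9) + 32 = 10 + 32 = 42)
1/(s(G(-7, 8)) + b(-1)) = 1/(42 + 80/7) = 1/(374/7) = 7/374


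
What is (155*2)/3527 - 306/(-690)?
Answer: 215527/405605 ≈ 0.53137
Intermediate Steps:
(155*2)/3527 - 306/(-690) = 310*(1/3527) - 306*(-1/690) = 310/3527 + 51/115 = 215527/405605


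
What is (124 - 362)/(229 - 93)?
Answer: -7/4 ≈ -1.7500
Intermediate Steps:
(124 - 362)/(229 - 93) = -238/136 = -238*1/136 = -7/4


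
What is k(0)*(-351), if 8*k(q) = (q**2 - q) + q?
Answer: 0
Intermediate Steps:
k(q) = q**2/8 (k(q) = ((q**2 - q) + q)/8 = q**2/8)
k(0)*(-351) = ((1/8)*0**2)*(-351) = ((1/8)*0)*(-351) = 0*(-351) = 0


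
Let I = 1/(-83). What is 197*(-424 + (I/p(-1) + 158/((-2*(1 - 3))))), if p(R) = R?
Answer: -12573525/166 ≈ -75744.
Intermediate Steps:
I = -1/83 ≈ -0.012048
197*(-424 + (I/p(-1) + 158/((-2*(1 - 3))))) = 197*(-424 + (-1/83/(-1) + 158/((-2*(1 - 3))))) = 197*(-424 + (-1/83*(-1) + 158/((-2*(-2))))) = 197*(-424 + (1/83 + 158/4)) = 197*(-424 + (1/83 + 158*(1/4))) = 197*(-424 + (1/83 + 79/2)) = 197*(-424 + 6559/166) = 197*(-63825/166) = -12573525/166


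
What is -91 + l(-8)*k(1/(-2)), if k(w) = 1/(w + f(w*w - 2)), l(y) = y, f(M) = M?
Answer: -787/9 ≈ -87.444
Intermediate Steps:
k(w) = 1/(-2 + w + w²) (k(w) = 1/(w + (w*w - 2)) = 1/(w + (w² - 2)) = 1/(w + (-2 + w²)) = 1/(-2 + w + w²))
-91 + l(-8)*k(1/(-2)) = -91 - 8/(-2 + 1/(-2) + (1/(-2))²) = -91 - 8/(-2 - ½ + (-½)²) = -91 - 8/(-2 - ½ + ¼) = -91 - 8/(-9/4) = -91 - 8*(-4/9) = -91 + 32/9 = -787/9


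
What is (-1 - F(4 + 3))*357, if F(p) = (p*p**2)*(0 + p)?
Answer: -857514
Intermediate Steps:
F(p) = p**4 (F(p) = p**3*p = p**4)
(-1 - F(4 + 3))*357 = (-1 - (4 + 3)**4)*357 = (-1 - 1*7**4)*357 = (-1 - 1*2401)*357 = (-1 - 2401)*357 = -2402*357 = -857514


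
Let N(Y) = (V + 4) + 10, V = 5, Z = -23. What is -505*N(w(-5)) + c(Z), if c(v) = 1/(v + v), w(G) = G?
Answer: -441371/46 ≈ -9595.0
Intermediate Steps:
c(v) = 1/(2*v)
N(Y) = 19 (N(Y) = (5 + 4) + 10 = 9 + 10 = 19)
-505*N(w(-5)) + c(Z) = -505*19 + (½)/(-23) = -9595 + (½)*(-1/23) = -9595 - 1/46 = -441371/46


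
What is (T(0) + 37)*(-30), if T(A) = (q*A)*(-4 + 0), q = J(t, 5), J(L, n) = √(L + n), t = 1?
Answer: -1110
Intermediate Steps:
q = √6 (q = √(1 + 5) = √6 ≈ 2.4495)
T(A) = -4*A*√6 (T(A) = (√6*A)*(-4 + 0) = (A*√6)*(-4) = -4*A*√6)
(T(0) + 37)*(-30) = (-4*0*√6 + 37)*(-30) = (0 + 37)*(-30) = 37*(-30) = -1110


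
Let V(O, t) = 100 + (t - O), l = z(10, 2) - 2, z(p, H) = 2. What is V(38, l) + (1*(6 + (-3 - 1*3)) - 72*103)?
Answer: -7354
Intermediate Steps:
l = 0 (l = 2 - 2 = 0)
V(O, t) = 100 + t - O
V(38, l) + (1*(6 + (-3 - 1*3)) - 72*103) = (100 + 0 - 1*38) + (1*(6 + (-3 - 1*3)) - 72*103) = (100 + 0 - 38) + (1*(6 + (-3 - 3)) - 7416) = 62 + (1*(6 - 6) - 7416) = 62 + (1*0 - 7416) = 62 + (0 - 7416) = 62 - 7416 = -7354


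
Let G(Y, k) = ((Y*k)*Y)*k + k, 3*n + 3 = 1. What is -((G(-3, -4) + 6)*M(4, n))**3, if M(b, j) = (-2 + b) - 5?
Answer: 84027672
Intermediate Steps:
n = -2/3 (n = -1 + (1/3)*1 = -1 + 1/3 = -2/3 ≈ -0.66667)
G(Y, k) = k + Y**2*k**2 (G(Y, k) = (k*Y**2)*k + k = Y**2*k**2 + k = k + Y**2*k**2)
M(b, j) = -7 + b
-((G(-3, -4) + 6)*M(4, n))**3 = -((-4*(1 - 4*(-3)**2) + 6)*(-7 + 4))**3 = -((-4*(1 - 4*9) + 6)*(-3))**3 = -((-4*(1 - 36) + 6)*(-3))**3 = -((-4*(-35) + 6)*(-3))**3 = -((140 + 6)*(-3))**3 = -(146*(-3))**3 = -1*(-438)**3 = -1*(-84027672) = 84027672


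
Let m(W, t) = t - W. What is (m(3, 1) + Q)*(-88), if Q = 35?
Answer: -2904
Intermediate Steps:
(m(3, 1) + Q)*(-88) = ((1 - 1*3) + 35)*(-88) = ((1 - 3) + 35)*(-88) = (-2 + 35)*(-88) = 33*(-88) = -2904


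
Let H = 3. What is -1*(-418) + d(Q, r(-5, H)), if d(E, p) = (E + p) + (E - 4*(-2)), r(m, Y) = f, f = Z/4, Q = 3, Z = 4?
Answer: 433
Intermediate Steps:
f = 1 (f = 4/4 = 4*(1/4) = 1)
r(m, Y) = 1
d(E, p) = 8 + p + 2*E (d(E, p) = (E + p) + (E + 8) = (E + p) + (8 + E) = 8 + p + 2*E)
-1*(-418) + d(Q, r(-5, H)) = -1*(-418) + (8 + 1 + 2*3) = 418 + (8 + 1 + 6) = 418 + 15 = 433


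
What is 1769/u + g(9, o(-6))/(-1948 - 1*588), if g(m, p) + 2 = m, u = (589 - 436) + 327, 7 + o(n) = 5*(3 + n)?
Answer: 560353/152160 ≈ 3.6827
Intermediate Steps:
o(n) = 8 + 5*n (o(n) = -7 + 5*(3 + n) = -7 + (15 + 5*n) = 8 + 5*n)
u = 480 (u = 153 + 327 = 480)
g(m, p) = -2 + m
1769/u + g(9, o(-6))/(-1948 - 1*588) = 1769/480 + (-2 + 9)/(-1948 - 1*588) = 1769*(1/480) + 7/(-1948 - 588) = 1769/480 + 7/(-2536) = 1769/480 + 7*(-1/2536) = 1769/480 - 7/2536 = 560353/152160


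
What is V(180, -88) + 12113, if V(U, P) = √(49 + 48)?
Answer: 12113 + √97 ≈ 12123.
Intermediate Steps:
V(U, P) = √97
V(180, -88) + 12113 = √97 + 12113 = 12113 + √97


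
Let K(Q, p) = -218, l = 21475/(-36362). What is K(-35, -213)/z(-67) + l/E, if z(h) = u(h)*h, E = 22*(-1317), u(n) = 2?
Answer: 114838670917/70588023396 ≈ 1.6269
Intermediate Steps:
l = -21475/36362 (l = 21475*(-1/36362) = -21475/36362 ≈ -0.59059)
E = -28974
z(h) = 2*h
K(-35, -213)/z(-67) + l/E = -218/(2*(-67)) - 21475/36362/(-28974) = -218/(-134) - 21475/36362*(-1/28974) = -218*(-1/134) + 21475/1053552588 = 109/67 + 21475/1053552588 = 114838670917/70588023396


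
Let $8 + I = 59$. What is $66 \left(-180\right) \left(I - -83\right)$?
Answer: $-1591920$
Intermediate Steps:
$I = 51$ ($I = -8 + 59 = 51$)
$66 \left(-180\right) \left(I - -83\right) = 66 \left(-180\right) \left(51 - -83\right) = - 11880 \left(51 + 83\right) = \left(-11880\right) 134 = -1591920$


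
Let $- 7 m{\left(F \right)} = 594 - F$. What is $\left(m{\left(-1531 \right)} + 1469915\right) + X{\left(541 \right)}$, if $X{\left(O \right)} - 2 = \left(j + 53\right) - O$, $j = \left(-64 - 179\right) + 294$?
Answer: $\frac{10284235}{7} \approx 1.4692 \cdot 10^{6}$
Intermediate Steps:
$j = 51$ ($j = -243 + 294 = 51$)
$m{\left(F \right)} = - \frac{594}{7} + \frac{F}{7}$ ($m{\left(F \right)} = - \frac{594 - F}{7} = - \frac{594}{7} + \frac{F}{7}$)
$X{\left(O \right)} = 106 - O$ ($X{\left(O \right)} = 2 - \left(-104 + O\right) = 106 - O$)
$\left(m{\left(-1531 \right)} + 1469915\right) + X{\left(541 \right)} = \left(\left(- \frac{594}{7} + \frac{1}{7} \left(-1531\right)\right) + 1469915\right) + \left(106 - 541\right) = \left(\left(- \frac{594}{7} - \frac{1531}{7}\right) + 1469915\right) + \left(106 - 541\right) = \left(- \frac{2125}{7} + 1469915\right) - 435 = \frac{10287280}{7} - 435 = \frac{10284235}{7}$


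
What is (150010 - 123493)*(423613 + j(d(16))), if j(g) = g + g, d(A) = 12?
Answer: 11233582329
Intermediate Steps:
j(g) = 2*g
(150010 - 123493)*(423613 + j(d(16))) = (150010 - 123493)*(423613 + 2*12) = 26517*(423613 + 24) = 26517*423637 = 11233582329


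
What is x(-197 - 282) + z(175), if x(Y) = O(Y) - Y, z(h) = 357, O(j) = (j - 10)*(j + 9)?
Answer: 230666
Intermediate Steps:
O(j) = (-10 + j)*(9 + j)
x(Y) = -90 + Y² - 2*Y (x(Y) = (-90 + Y² - Y) - Y = -90 + Y² - 2*Y)
x(-197 - 282) + z(175) = (-90 + (-197 - 282)² - 2*(-197 - 282)) + 357 = (-90 + (-479)² - 2*(-479)) + 357 = (-90 + 229441 + 958) + 357 = 230309 + 357 = 230666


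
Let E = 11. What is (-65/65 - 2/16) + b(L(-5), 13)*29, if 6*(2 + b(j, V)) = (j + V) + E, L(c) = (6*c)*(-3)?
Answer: 3935/8 ≈ 491.88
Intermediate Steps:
L(c) = -18*c
b(j, V) = -⅙ + V/6 + j/6 (b(j, V) = -2 + ((j + V) + 11)/6 = -2 + ((V + j) + 11)/6 = -2 + (11 + V + j)/6 = -2 + (11/6 + V/6 + j/6) = -⅙ + V/6 + j/6)
(-65/65 - 2/16) + b(L(-5), 13)*29 = (-65/65 - 2/16) + (-⅙ + (⅙)*13 + (-18*(-5))/6)*29 = (-65*1/65 - 2*1/16) + (-⅙ + 13/6 + (⅙)*90)*29 = (-1 - ⅛) + (-⅙ + 13/6 + 15)*29 = -9/8 + 17*29 = -9/8 + 493 = 3935/8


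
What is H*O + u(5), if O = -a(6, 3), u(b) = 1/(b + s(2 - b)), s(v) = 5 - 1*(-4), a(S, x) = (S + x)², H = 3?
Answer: -3401/14 ≈ -242.93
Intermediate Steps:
s(v) = 9 (s(v) = 5 + 4 = 9)
u(b) = 1/(9 + b) (u(b) = 1/(b + 9) = 1/(9 + b))
O = -81 (O = -(6 + 3)² = -1*9² = -1*81 = -81)
H*O + u(5) = 3*(-81) + 1/(9 + 5) = -243 + 1/14 = -3401/14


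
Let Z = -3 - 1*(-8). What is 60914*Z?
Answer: 304570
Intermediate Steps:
Z = 5 (Z = -3 + 8 = 5)
60914*Z = 60914*5 = 304570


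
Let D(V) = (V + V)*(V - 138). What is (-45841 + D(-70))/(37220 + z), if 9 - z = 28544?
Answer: -16721/8685 ≈ -1.9253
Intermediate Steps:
z = -28535 (z = 9 - 1*28544 = 9 - 28544 = -28535)
D(V) = 2*V*(-138 + V) (D(V) = (2*V)*(-138 + V) = 2*V*(-138 + V))
(-45841 + D(-70))/(37220 + z) = (-45841 + 2*(-70)*(-138 - 70))/(37220 - 28535) = (-45841 + 2*(-70)*(-208))/8685 = (-45841 + 29120)*(1/8685) = -16721*1/8685 = -16721/8685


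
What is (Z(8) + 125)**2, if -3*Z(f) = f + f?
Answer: 128881/9 ≈ 14320.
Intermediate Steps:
Z(f) = -2*f/3 (Z(f) = -(f + f)/3 = -2*f/3)
(Z(8) + 125)**2 = (-2/3*8 + 125)**2 = (-16/3 + 125)**2 = (359/3)**2 = 128881/9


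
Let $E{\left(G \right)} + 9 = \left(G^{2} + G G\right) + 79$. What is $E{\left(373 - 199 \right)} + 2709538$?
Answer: $2770160$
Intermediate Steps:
$E{\left(G \right)} = 70 + 2 G^{2}$ ($E{\left(G \right)} = -9 + \left(\left(G^{2} + G G\right) + 79\right) = -9 + \left(\left(G^{2} + G^{2}\right) + 79\right) = -9 + \left(2 G^{2} + 79\right) = -9 + \left(79 + 2 G^{2}\right) = 70 + 2 G^{2}$)
$E{\left(373 - 199 \right)} + 2709538 = \left(70 + 2 \left(373 - 199\right)^{2}\right) + 2709538 = \left(70 + 2 \cdot 174^{2}\right) + 2709538 = \left(70 + 2 \cdot 30276\right) + 2709538 = \left(70 + 60552\right) + 2709538 = 60622 + 2709538 = 2770160$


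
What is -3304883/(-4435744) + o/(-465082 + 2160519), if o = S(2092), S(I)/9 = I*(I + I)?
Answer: 355034951644759/7520524500128 ≈ 47.209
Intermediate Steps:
S(I) = 18*I² (S(I) = 9*(I*(I + I)) = 9*(I*(2*I)) = 9*(2*I²) = 18*I²)
o = 78776352 (o = 18*2092² = 18*4376464 = 78776352)
-3304883/(-4435744) + o/(-465082 + 2160519) = -3304883/(-4435744) + 78776352/(-465082 + 2160519) = -3304883*(-1/4435744) + 78776352/1695437 = 3304883/4435744 + 78776352*(1/1695437) = 3304883/4435744 + 78776352/1695437 = 355034951644759/7520524500128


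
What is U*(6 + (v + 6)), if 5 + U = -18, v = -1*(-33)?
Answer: -1035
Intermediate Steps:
v = 33
U = -23 (U = -5 - 18 = -23)
U*(6 + (v + 6)) = -23*(6 + (33 + 6)) = -23*(6 + 39) = -23*45 = -1035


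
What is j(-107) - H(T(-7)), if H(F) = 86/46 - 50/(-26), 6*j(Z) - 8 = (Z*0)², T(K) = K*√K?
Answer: -2206/897 ≈ -2.4593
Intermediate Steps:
T(K) = K^(3/2)
j(Z) = 4/3 (j(Z) = 4/3 + (Z*0)²/6 = 4/3 + (⅙)*0² = 4/3 + (⅙)*0 = 4/3 + 0 = 4/3)
H(F) = 1134/299 (H(F) = 86*(1/46) - 50*(-1/26) = 43/23 + 25/13 = 1134/299)
j(-107) - H(T(-7)) = 4/3 - 1*1134/299 = 4/3 - 1134/299 = -2206/897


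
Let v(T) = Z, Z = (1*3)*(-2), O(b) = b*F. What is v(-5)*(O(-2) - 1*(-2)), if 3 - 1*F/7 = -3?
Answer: 492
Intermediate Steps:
F = 42 (F = 21 - 7*(-3) = 21 + 21 = 42)
O(b) = 42*b (O(b) = b*42 = 42*b)
Z = -6 (Z = 3*(-2) = -6)
v(T) = -6
v(-5)*(O(-2) - 1*(-2)) = -6*(42*(-2) - 1*(-2)) = -6*(-84 + 2) = -6*(-82) = 492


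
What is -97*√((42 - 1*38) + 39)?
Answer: -97*√43 ≈ -636.07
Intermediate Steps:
-97*√((42 - 1*38) + 39) = -97*√((42 - 38) + 39) = -97*√(4 + 39) = -97*√43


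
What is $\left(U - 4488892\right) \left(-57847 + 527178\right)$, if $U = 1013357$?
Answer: $-1631176317085$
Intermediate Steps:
$\left(U - 4488892\right) \left(-57847 + 527178\right) = \left(1013357 - 4488892\right) \left(-57847 + 527178\right) = \left(-3475535\right) 469331 = -1631176317085$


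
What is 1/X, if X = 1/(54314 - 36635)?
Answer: 17679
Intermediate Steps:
X = 1/17679 ≈ 5.6564e-5
1/X = 1/(1/17679) = 17679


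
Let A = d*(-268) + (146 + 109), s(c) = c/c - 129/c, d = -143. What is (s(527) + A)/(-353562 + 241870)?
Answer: -20331531/58861684 ≈ -0.34541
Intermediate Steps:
s(c) = 1 - 129/c
A = 38579 (A = -143*(-268) + (146 + 109) = 38324 + 255 = 38579)
(s(527) + A)/(-353562 + 241870) = ((-129 + 527)/527 + 38579)/(-353562 + 241870) = ((1/527)*398 + 38579)/(-111692) = (398/527 + 38579)*(-1/111692) = (20331531/527)*(-1/111692) = -20331531/58861684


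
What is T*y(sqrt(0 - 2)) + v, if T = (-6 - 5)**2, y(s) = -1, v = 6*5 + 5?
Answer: -86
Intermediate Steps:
v = 35 (v = 30 + 5 = 35)
T = 121 (T = (-11)**2 = 121)
T*y(sqrt(0 - 2)) + v = 121*(-1) + 35 = -121 + 35 = -86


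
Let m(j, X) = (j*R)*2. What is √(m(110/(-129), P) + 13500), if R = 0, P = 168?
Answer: 30*√15 ≈ 116.19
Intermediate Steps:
m(j, X) = 0 (m(j, X) = (j*0)*2 = 0*2 = 0)
√(m(110/(-129), P) + 13500) = √(0 + 13500) = √13500 = 30*√15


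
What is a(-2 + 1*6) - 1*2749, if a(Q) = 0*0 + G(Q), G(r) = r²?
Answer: -2733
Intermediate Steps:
a(Q) = Q² (a(Q) = 0*0 + Q² = 0 + Q² = Q²)
a(-2 + 1*6) - 1*2749 = (-2 + 1*6)² - 1*2749 = (-2 + 6)² - 2749 = 4² - 2749 = 16 - 2749 = -2733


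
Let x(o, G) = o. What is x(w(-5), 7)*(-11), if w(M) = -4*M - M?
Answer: -275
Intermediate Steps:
w(M) = -5*M
x(w(-5), 7)*(-11) = -5*(-5)*(-11) = 25*(-11) = -275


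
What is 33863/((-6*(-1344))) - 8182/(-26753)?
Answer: 971916487/215736192 ≈ 4.5051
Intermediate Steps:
33863/((-6*(-1344))) - 8182/(-26753) = 33863/8064 - 8182*(-1/26753) = 33863*(1/8064) + 8182/26753 = 33863/8064 + 8182/26753 = 971916487/215736192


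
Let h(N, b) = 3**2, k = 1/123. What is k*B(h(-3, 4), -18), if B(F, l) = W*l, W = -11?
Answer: 66/41 ≈ 1.6098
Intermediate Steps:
k = 1/123 ≈ 0.0081301
h(N, b) = 9
B(F, l) = -11*l
k*B(h(-3, 4), -18) = (-11*(-18))/123 = (1/123)*198 = 66/41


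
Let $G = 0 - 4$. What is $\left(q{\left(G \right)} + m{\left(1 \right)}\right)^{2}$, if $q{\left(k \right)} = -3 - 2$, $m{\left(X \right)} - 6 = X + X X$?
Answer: $9$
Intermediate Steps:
$G = -4$
$m{\left(X \right)} = 6 + X + X^{2}$ ($m{\left(X \right)} = 6 + \left(X + X X\right) = 6 + \left(X + X^{2}\right) = 6 + X + X^{2}$)
$q{\left(k \right)} = -5$ ($q{\left(k \right)} = -3 - 2 = -5$)
$\left(q{\left(G \right)} + m{\left(1 \right)}\right)^{2} = \left(-5 + \left(6 + 1 + 1^{2}\right)\right)^{2} = \left(-5 + \left(6 + 1 + 1\right)\right)^{2} = \left(-5 + 8\right)^{2} = 3^{2} = 9$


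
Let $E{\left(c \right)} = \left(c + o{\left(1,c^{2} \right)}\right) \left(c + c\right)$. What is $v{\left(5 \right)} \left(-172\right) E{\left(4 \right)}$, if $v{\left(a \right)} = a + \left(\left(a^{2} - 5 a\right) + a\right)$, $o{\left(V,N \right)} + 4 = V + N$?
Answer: $-233920$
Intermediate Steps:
$o{\left(V,N \right)} = -4 + N + V$ ($o{\left(V,N \right)} = -4 + \left(V + N\right) = -4 + \left(N + V\right) = -4 + N + V$)
$v{\left(a \right)} = a^{2} - 3 a$ ($v{\left(a \right)} = a + \left(a^{2} - 4 a\right) = a^{2} - 3 a$)
$E{\left(c \right)} = 2 c \left(-3 + c + c^{2}\right)$ ($E{\left(c \right)} = \left(c + \left(-4 + c^{2} + 1\right)\right) \left(c + c\right) = \left(c + \left(-3 + c^{2}\right)\right) 2 c = \left(-3 + c + c^{2}\right) 2 c = 2 c \left(-3 + c + c^{2}\right)$)
$v{\left(5 \right)} \left(-172\right) E{\left(4 \right)} = 5 \left(-3 + 5\right) \left(-172\right) 2 \cdot 4 \left(-3 + 4 + 4^{2}\right) = 5 \cdot 2 \left(-172\right) 2 \cdot 4 \left(-3 + 4 + 16\right) = 10 \left(-172\right) 2 \cdot 4 \cdot 17 = \left(-1720\right) 136 = -233920$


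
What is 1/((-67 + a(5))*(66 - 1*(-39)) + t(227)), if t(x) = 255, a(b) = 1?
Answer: -1/6675 ≈ -0.00014981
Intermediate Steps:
1/((-67 + a(5))*(66 - 1*(-39)) + t(227)) = 1/((-67 + 1)*(66 - 1*(-39)) + 255) = 1/(-66*(66 + 39) + 255) = 1/(-66*105 + 255) = 1/(-6930 + 255) = 1/(-6675) = -1/6675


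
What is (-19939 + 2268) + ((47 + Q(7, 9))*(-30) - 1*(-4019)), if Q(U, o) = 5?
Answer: -15212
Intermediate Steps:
(-19939 + 2268) + ((47 + Q(7, 9))*(-30) - 1*(-4019)) = (-19939 + 2268) + ((47 + 5)*(-30) - 1*(-4019)) = -17671 + (52*(-30) + 4019) = -17671 + (-1560 + 4019) = -17671 + 2459 = -15212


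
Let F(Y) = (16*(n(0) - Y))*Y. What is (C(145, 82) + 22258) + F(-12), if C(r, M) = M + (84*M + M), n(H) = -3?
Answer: 27582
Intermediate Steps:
F(Y) = Y*(-48 - 16*Y) (F(Y) = (16*(-3 - Y))*Y = (-48 - 16*Y)*Y = Y*(-48 - 16*Y))
C(r, M) = 86*M (C(r, M) = M + 85*M = 86*M)
(C(145, 82) + 22258) + F(-12) = (86*82 + 22258) - 16*(-12)*(3 - 12) = (7052 + 22258) - 16*(-12)*(-9) = 29310 - 1728 = 27582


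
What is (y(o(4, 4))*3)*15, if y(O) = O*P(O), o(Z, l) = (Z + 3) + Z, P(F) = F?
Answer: 5445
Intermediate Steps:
o(Z, l) = 3 + 2*Z (o(Z, l) = (3 + Z) + Z = 3 + 2*Z)
y(O) = O² (y(O) = O*O = O²)
(y(o(4, 4))*3)*15 = ((3 + 2*4)²*3)*15 = ((3 + 8)²*3)*15 = (11²*3)*15 = (121*3)*15 = 363*15 = 5445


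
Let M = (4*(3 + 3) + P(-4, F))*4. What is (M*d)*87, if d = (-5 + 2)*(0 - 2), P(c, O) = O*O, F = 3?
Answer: 68904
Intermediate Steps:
P(c, O) = O**2
d = 6 (d = -3*(-2) = 6)
M = 132 (M = (4*(3 + 3) + 3**2)*4 = (4*6 + 9)*4 = (24 + 9)*4 = 33*4 = 132)
(M*d)*87 = (132*6)*87 = 792*87 = 68904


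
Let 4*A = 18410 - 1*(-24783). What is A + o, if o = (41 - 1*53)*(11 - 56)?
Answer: 45353/4 ≈ 11338.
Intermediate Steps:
o = 540 (o = (41 - 53)*(-45) = -12*(-45) = 540)
A = 43193/4 (A = (18410 - 1*(-24783))/4 = (18410 + 24783)/4 = (¼)*43193 = 43193/4 ≈ 10798.)
A + o = 43193/4 + 540 = 45353/4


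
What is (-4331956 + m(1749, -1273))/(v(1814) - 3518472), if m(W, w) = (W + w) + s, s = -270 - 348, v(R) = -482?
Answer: 2166049/1759477 ≈ 1.2311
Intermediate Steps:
s = -618
m(W, w) = -618 + W + w (m(W, w) = (W + w) - 618 = -618 + W + w)
(-4331956 + m(1749, -1273))/(v(1814) - 3518472) = (-4331956 + (-618 + 1749 - 1273))/(-482 - 3518472) = (-4331956 - 142)/(-3518954) = -4332098*(-1/3518954) = 2166049/1759477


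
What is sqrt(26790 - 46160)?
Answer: I*sqrt(19370) ≈ 139.18*I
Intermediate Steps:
sqrt(26790 - 46160) = sqrt(-19370) = I*sqrt(19370)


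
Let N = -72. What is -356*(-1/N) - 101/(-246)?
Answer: -1673/369 ≈ -4.5339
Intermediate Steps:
-356*(-1/N) - 101/(-246) = -356/((-1*(-72))) - 101/(-246) = -356/72 - 101*(-1/246) = -356*1/72 + 101/246 = -89/18 + 101/246 = -1673/369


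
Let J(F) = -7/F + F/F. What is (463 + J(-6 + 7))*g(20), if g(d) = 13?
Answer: 5941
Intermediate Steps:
J(F) = 1 - 7/F (J(F) = -7/F + 1 = 1 - 7/F)
(463 + J(-6 + 7))*g(20) = (463 + (-7 + (-6 + 7))/(-6 + 7))*13 = (463 + (-7 + 1)/1)*13 = (463 + 1*(-6))*13 = (463 - 6)*13 = 457*13 = 5941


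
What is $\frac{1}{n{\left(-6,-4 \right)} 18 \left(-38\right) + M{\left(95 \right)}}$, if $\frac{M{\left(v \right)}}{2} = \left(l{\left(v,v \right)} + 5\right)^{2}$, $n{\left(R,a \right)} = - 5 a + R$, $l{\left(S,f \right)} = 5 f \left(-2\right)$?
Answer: $\frac{1}{1776474} \approx 5.6291 \cdot 10^{-7}$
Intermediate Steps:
$l{\left(S,f \right)} = - 10 f$
$n{\left(R,a \right)} = R - 5 a$
$M{\left(v \right)} = 2 \left(5 - 10 v\right)^{2}$ ($M{\left(v \right)} = 2 \left(- 10 v + 5\right)^{2} = 2 \left(5 - 10 v\right)^{2}$)
$\frac{1}{n{\left(-6,-4 \right)} 18 \left(-38\right) + M{\left(95 \right)}} = \frac{1}{\left(-6 - -20\right) 18 \left(-38\right) + 50 \left(-1 + 2 \cdot 95\right)^{2}} = \frac{1}{\left(-6 + 20\right) 18 \left(-38\right) + 50 \left(-1 + 190\right)^{2}} = \frac{1}{14 \cdot 18 \left(-38\right) + 50 \cdot 189^{2}} = \frac{1}{252 \left(-38\right) + 50 \cdot 35721} = \frac{1}{-9576 + 1786050} = \frac{1}{1776474}$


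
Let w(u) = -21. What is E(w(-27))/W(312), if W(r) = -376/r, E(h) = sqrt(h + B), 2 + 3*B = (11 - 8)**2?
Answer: -26*I*sqrt(42)/47 ≈ -3.5851*I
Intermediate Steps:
B = 7/3 (B = -2/3 + (11 - 8)**2/3 = -2/3 + (1/3)*3**2 = -2/3 + (1/3)*9 = -2/3 + 3 = 7/3 ≈ 2.3333)
E(h) = sqrt(7/3 + h) (E(h) = sqrt(h + 7/3) = sqrt(7/3 + h))
E(w(-27))/W(312) = (sqrt(21 + 9*(-21))/3)/((-376/312)) = (sqrt(21 - 189)/3)/((-376*1/312)) = (sqrt(-168)/3)/(-47/39) = ((2*I*sqrt(42))/3)*(-39/47) = (2*I*sqrt(42)/3)*(-39/47) = -26*I*sqrt(42)/47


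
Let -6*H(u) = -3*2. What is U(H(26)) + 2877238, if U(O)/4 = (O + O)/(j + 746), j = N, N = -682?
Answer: 23017905/8 ≈ 2.8772e+6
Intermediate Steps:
H(u) = 1 (H(u) = -(-1)*2/2 = -⅙*(-6) = 1)
j = -682
U(O) = O/8 (U(O) = 4*((O + O)/(-682 + 746)) = 4*((2*O)/64) = 4*((2*O)*(1/64)) = 4*(O/32) = O/8)
U(H(26)) + 2877238 = (⅛)*1 + 2877238 = ⅛ + 2877238 = 23017905/8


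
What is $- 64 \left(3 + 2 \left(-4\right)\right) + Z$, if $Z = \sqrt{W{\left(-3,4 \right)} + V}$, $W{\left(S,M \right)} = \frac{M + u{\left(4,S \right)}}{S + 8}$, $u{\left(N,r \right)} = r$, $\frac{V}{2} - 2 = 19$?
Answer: $320 + \frac{\sqrt{1055}}{5} \approx 326.5$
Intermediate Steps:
$V = 42$ ($V = 4 + 2 \cdot 19 = 4 + 38 = 42$)
$W{\left(S,M \right)} = \frac{M + S}{8 + S}$ ($W{\left(S,M \right)} = \frac{M + S}{S + 8} = \frac{M + S}{8 + S}$)
$Z = \frac{\sqrt{1055}}{5}$ ($Z = \sqrt{\frac{4 - 3}{8 - 3} + 42} = \sqrt{\frac{1}{5} \cdot 1 + 42} = \sqrt{\frac{1}{5} + 42} = \sqrt{\frac{211}{5}} = \frac{\sqrt{1055}}{5} \approx 6.4962$)
$- 64 \left(3 + 2 \left(-4\right)\right) + Z = - 64 \left(3 + 2 \left(-4\right)\right) + \frac{\sqrt{1055}}{5} = - 64 \left(3 - 8\right) + \frac{\sqrt{1055}}{5} = \left(-64\right) \left(-5\right) + \frac{\sqrt{1055}}{5} = 320 + \frac{\sqrt{1055}}{5}$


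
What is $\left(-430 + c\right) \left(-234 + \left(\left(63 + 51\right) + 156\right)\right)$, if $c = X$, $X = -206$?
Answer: $-22896$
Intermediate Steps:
$c = -206$
$\left(-430 + c\right) \left(-234 + \left(\left(63 + 51\right) + 156\right)\right) = \left(-430 - 206\right) \left(-234 + \left(\left(63 + 51\right) + 156\right)\right) = - 636 \left(-234 + \left(114 + 156\right)\right) = - 636 \left(-234 + 270\right) = \left(-636\right) 36 = -22896$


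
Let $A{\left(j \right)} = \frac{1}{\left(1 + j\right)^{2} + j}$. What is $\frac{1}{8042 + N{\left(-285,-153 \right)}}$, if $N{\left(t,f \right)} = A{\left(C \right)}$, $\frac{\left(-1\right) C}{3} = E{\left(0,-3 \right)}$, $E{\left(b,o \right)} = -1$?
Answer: $\frac{19}{152799} \approx 0.00012435$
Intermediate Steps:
$C = 3$ ($C = \left(-3\right) \left(-1\right) = 3$)
$A{\left(j \right)} = \frac{1}{j + \left(1 + j\right)^{2}}$
$N{\left(t,f \right)} = \frac{1}{19}$ ($N{\left(t,f \right)} = \frac{1}{3 + \left(1 + 3\right)^{2}} = \frac{1}{3 + 4^{2}} = \frac{1}{3 + 16} = \frac{1}{19}$)
$\frac{1}{8042 + N{\left(-285,-153 \right)}} = \frac{1}{8042 + \frac{1}{19}} = \frac{1}{\frac{152799}{19}} = \frac{19}{152799}$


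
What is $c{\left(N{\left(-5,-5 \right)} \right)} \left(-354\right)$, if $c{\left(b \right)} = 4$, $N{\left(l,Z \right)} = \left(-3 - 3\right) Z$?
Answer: $-1416$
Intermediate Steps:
$N{\left(l,Z \right)} = - 6 Z$
$c{\left(N{\left(-5,-5 \right)} \right)} \left(-354\right) = 4 \left(-354\right) = -1416$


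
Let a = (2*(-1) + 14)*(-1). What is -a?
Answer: 12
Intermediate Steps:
a = -12 (a = (-2 + 14)*(-1) = 12*(-1) = -12)
-a = -1*(-12) = 12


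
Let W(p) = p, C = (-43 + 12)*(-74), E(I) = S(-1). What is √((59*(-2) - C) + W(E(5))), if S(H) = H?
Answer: I*√2413 ≈ 49.122*I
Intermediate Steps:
E(I) = -1
C = 2294 (C = -31*(-74) = 2294)
√((59*(-2) - C) + W(E(5))) = √((59*(-2) - 1*2294) - 1) = √((-118 - 2294) - 1) = √(-2412 - 1) = √(-2413) = I*√2413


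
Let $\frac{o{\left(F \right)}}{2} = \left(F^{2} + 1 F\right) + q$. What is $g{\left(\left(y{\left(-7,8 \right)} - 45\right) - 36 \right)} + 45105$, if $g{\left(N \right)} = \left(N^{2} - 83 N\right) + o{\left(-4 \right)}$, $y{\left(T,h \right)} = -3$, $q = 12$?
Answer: $59181$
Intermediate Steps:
$o{\left(F \right)} = 24 + 2 F + 2 F^{2}$ ($o{\left(F \right)} = 2 \left(\left(F^{2} + 1 F\right) + 12\right) = 2 \left(\left(F^{2} + F\right) + 12\right) = 2 \left(\left(F + F^{2}\right) + 12\right) = 2 \left(12 + F + F^{2}\right) = 24 + 2 F + 2 F^{2}$)
$g{\left(N \right)} = 48 + N^{2} - 83 N$ ($g{\left(N \right)} = \left(N^{2} - 83 N\right) + \left(24 + 2 \left(-4\right) + 2 \left(-4\right)^{2}\right) = \left(N^{2} - 83 N\right) + \left(24 - 8 + 2 \cdot 16\right) = \left(N^{2} - 83 N\right) + \left(24 - 8 + 32\right) = \left(N^{2} - 83 N\right) + 48 = 48 + N^{2} - 83 N$)
$g{\left(\left(y{\left(-7,8 \right)} - 45\right) - 36 \right)} + 45105 = \left(48 + \left(\left(-3 - 45\right) - 36\right)^{2} - 83 \left(\left(-3 - 45\right) - 36\right)\right) + 45105 = \left(48 + \left(-48 - 36\right)^{2} - 83 \left(-48 - 36\right)\right) + 45105 = \left(48 + \left(-84\right)^{2} - -6972\right) + 45105 = \left(48 + 7056 + 6972\right) + 45105 = 14076 + 45105 = 59181$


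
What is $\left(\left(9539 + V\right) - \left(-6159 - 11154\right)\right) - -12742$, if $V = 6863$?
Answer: $46457$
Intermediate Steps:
$\left(\left(9539 + V\right) - \left(-6159 - 11154\right)\right) - -12742 = \left(\left(9539 + 6863\right) - \left(-6159 - 11154\right)\right) - -12742 = \left(16402 - \left(-6159 - 11154\right)\right) + 12742 = \left(16402 - -17313\right) + 12742 = \left(16402 + 17313\right) + 12742 = 33715 + 12742 = 46457$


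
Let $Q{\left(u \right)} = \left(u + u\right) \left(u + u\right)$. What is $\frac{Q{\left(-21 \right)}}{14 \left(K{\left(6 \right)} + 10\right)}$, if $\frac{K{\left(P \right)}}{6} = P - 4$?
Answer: $\frac{63}{11} \approx 5.7273$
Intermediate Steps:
$K{\left(P \right)} = -24 + 6 P$ ($K{\left(P \right)} = 6 \left(P - 4\right) = 6 \left(-4 + P\right) = -24 + 6 P$)
$Q{\left(u \right)} = 4 u^{2}$ ($Q{\left(u \right)} = 2 u 2 u = 4 u^{2}$)
$\frac{Q{\left(-21 \right)}}{14 \left(K{\left(6 \right)} + 10\right)} = \frac{4 \left(-21\right)^{2}}{14 \left(\left(-24 + 6 \cdot 6\right) + 10\right)} = \frac{4 \cdot 441}{14 \left(\left(-24 + 36\right) + 10\right)} = \frac{1764}{14 \left(12 + 10\right)} = \frac{1764}{14 \cdot 22} = \frac{1764}{308} = 1764 \cdot \frac{1}{308} = \frac{63}{11}$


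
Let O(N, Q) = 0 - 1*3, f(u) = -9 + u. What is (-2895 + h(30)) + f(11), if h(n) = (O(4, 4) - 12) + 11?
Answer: -2897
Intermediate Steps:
O(N, Q) = -3 (O(N, Q) = 0 - 3 = -3)
h(n) = -4 (h(n) = (-3 - 12) + 11 = -15 + 11 = -4)
(-2895 + h(30)) + f(11) = (-2895 - 4) + (-9 + 11) = -2899 + 2 = -2897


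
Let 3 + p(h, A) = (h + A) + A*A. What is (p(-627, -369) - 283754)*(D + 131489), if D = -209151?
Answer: 11539951904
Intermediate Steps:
p(h, A) = -3 + A + h + A² (p(h, A) = -3 + ((h + A) + A*A) = -3 + ((A + h) + A²) = -3 + (A + h + A²) = -3 + A + h + A²)
(p(-627, -369) - 283754)*(D + 131489) = ((-3 - 369 - 627 + (-369)²) - 283754)*(-209151 + 131489) = ((-3 - 369 - 627 + 136161) - 283754)*(-77662) = (135162 - 283754)*(-77662) = -148592*(-77662) = 11539951904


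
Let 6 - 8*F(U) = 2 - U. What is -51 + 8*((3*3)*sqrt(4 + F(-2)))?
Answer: -51 + 36*sqrt(17) ≈ 97.432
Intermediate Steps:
F(U) = 1/2 + U/8 (F(U) = 3/4 - (2 - U)/8 = 3/4 + (-1/4 + U/8) = 1/2 + U/8)
-51 + 8*((3*3)*sqrt(4 + F(-2))) = -51 + 8*((3*3)*sqrt(4 + (1/2 + (1/8)*(-2)))) = -51 + 8*(9*sqrt(4 + (1/2 - 1/4))) = -51 + 8*(9*sqrt(4 + 1/4)) = -51 + 8*(9*sqrt(17/4)) = -51 + 8*(9*(sqrt(17)/2)) = -51 + 8*(9*sqrt(17)/2) = -51 + 36*sqrt(17)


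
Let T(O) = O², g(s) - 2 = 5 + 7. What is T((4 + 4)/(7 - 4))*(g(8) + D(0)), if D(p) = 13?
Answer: 192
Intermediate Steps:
g(s) = 14 (g(s) = 2 + (5 + 7) = 2 + 12 = 14)
T((4 + 4)/(7 - 4))*(g(8) + D(0)) = ((4 + 4)/(7 - 4))²*(14 + 13) = (8/3)²*27 = (64/9)*27 = 192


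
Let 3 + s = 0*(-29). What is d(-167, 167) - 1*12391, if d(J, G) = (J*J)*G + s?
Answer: 4645069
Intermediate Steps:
s = -3 (s = -3 + 0*(-29) = -3 + 0 = -3)
d(J, G) = -3 + G*J**2 (d(J, G) = (J*J)*G - 3 = J**2*G - 3 = G*J**2 - 3 = -3 + G*J**2)
d(-167, 167) - 1*12391 = (-3 + 167*(-167)**2) - 1*12391 = (-3 + 167*27889) - 12391 = (-3 + 4657463) - 12391 = 4657460 - 12391 = 4645069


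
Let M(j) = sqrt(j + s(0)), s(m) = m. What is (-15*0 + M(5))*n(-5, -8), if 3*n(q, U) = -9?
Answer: -3*sqrt(5) ≈ -6.7082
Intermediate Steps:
M(j) = sqrt(j) (M(j) = sqrt(j + 0) = sqrt(j))
n(q, U) = -3 (n(q, U) = (1/3)*(-9) = -3)
(-15*0 + M(5))*n(-5, -8) = (-15*0 + sqrt(5))*(-3) = (0 + sqrt(5))*(-3) = sqrt(5)*(-3) = -3*sqrt(5)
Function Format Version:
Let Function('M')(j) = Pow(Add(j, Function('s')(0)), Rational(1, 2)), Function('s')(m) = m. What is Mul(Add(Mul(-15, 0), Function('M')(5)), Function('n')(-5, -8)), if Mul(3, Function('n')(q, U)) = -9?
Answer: Mul(-3, Pow(5, Rational(1, 2))) ≈ -6.7082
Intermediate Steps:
Function('M')(j) = Pow(j, Rational(1, 2)) (Function('M')(j) = Pow(Add(j, 0), Rational(1, 2)) = Pow(j, Rational(1, 2)))
Function('n')(q, U) = -3 (Function('n')(q, U) = Mul(Rational(1, 3), -9) = -3)
Mul(Add(Mul(-15, 0), Function('M')(5)), Function('n')(-5, -8)) = Mul(Add(Mul(-15, 0), Pow(5, Rational(1, 2))), -3) = Mul(Add(0, Pow(5, Rational(1, 2))), -3) = Mul(Pow(5, Rational(1, 2)), -3) = Mul(-3, Pow(5, Rational(1, 2)))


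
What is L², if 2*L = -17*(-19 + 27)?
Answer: 4624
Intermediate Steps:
L = -68 (L = (-17*(-19 + 27))/2 = (-17*8)/2 = (½)*(-136) = -68)
L² = (-68)² = 4624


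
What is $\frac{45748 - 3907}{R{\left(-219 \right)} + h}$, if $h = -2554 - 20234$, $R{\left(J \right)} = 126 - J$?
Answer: $- \frac{13947}{7481} \approx -1.8643$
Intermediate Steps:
$h = -22788$
$\frac{45748 - 3907}{R{\left(-219 \right)} + h} = \frac{45748 - 3907}{\left(126 - -219\right) - 22788} = \frac{41841}{\left(126 + 219\right) - 22788} = \frac{41841}{345 - 22788} = \frac{41841}{-22443} = 41841 \left(- \frac{1}{22443}\right) = - \frac{13947}{7481}$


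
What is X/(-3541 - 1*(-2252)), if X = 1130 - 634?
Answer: -496/1289 ≈ -0.38479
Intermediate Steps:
X = 496
X/(-3541 - 1*(-2252)) = 496/(-3541 - 1*(-2252)) = 496/(-3541 + 2252) = 496/(-1289) = 496*(-1/1289) = -496/1289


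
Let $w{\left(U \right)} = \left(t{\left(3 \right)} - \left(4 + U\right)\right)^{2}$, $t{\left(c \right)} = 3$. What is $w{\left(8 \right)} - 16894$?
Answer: $-16813$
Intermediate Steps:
$w{\left(U \right)} = \left(-1 - U\right)^{2}$ ($w{\left(U \right)} = \left(3 - \left(4 + U\right)\right)^{2} = \left(-1 - U\right)^{2}$)
$w{\left(8 \right)} - 16894 = \left(1 + 8\right)^{2} - 16894 = 9^{2} - 16894 = 81 - 16894 = -16813$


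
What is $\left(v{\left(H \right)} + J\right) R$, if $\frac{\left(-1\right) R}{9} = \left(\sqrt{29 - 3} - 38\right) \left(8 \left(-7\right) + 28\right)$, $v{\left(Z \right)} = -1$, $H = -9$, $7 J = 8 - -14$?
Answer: $-20520 + 540 \sqrt{26} \approx -17767.0$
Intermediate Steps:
$J = \frac{22}{7}$ ($J = \frac{8 - -14}{7} = \frac{8 + 14}{7} = \frac{1}{7} \cdot 22 = \frac{22}{7} \approx 3.1429$)
$R = -9576 + 252 \sqrt{26}$ ($R = - 9 \left(\sqrt{29 - 3} - 38\right) \left(8 \left(-7\right) + 28\right) = - 9 \left(\sqrt{26} - 38\right) \left(-56 + 28\right) = - 9 \left(-38 + \sqrt{26}\right) \left(-28\right) = - 9 \left(1064 - 28 \sqrt{26}\right) = -9576 + 252 \sqrt{26} \approx -8291.0$)
$\left(v{\left(H \right)} + J\right) R = \left(-1 + \frac{22}{7}\right) \left(-9576 + 252 \sqrt{26}\right) = \frac{15 \left(-9576 + 252 \sqrt{26}\right)}{7} = -20520 + 540 \sqrt{26}$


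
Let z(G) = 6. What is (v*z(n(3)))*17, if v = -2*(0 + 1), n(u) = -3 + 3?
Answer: -204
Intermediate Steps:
n(u) = 0
v = -2 (v = -2*1 = -2)
(v*z(n(3)))*17 = -2*6*17 = -12*17 = -204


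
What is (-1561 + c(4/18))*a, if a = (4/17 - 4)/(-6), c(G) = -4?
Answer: -50080/51 ≈ -981.96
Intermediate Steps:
a = 32/51 (a = -(4*(1/17) - 4)/6 = -(4/17 - 4)/6 = -1/6*(-64/17) = 32/51 ≈ 0.62745)
(-1561 + c(4/18))*a = (-1561 - 4)*(32/51) = -1565*32/51 = -50080/51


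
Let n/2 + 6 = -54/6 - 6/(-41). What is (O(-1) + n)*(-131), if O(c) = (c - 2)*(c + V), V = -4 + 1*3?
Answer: 127332/41 ≈ 3105.7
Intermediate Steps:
n = -1218/41 (n = -12 + 2*(-54/6 - 6/(-41)) = -12 + 2*(-54*1/6 - 6*(-1/41)) = -12 + 2*(-9 + 6/41) = -12 + 2*(-363/41) = -12 - 726/41 = -1218/41 ≈ -29.707)
V = -1 (V = -4 + 3 = -1)
O(c) = (-1 + c)*(-2 + c) (O(c) = (c - 2)*(c - 1) = (-2 + c)*(-1 + c) = (-1 + c)*(-2 + c))
(O(-1) + n)*(-131) = ((2 + (-1)**2 - 3*(-1)) - 1218/41)*(-131) = ((2 + 1 + 3) - 1218/41)*(-131) = (6 - 1218/41)*(-131) = -972/41*(-131) = 127332/41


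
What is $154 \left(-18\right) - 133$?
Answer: $-2905$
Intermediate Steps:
$154 \left(-18\right) - 133 = -2772 - 133 = -2905$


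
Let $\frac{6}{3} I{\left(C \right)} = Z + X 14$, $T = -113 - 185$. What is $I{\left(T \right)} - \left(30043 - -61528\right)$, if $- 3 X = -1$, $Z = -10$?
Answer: $- \frac{274721}{3} \approx -91574.0$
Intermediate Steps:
$X = \frac{1}{3}$ ($X = \left(- \frac{1}{3}\right) \left(-1\right) = \frac{1}{3} \approx 0.33333$)
$T = -298$ ($T = -113 - 185 = -298$)
$I{\left(C \right)} = - \frac{8}{3}$ ($I{\left(C \right)} = \frac{-10 + \frac{1}{3} \cdot 14}{2} = \frac{-10 + \frac{14}{3}}{2} = \frac{1}{2} \left(- \frac{16}{3}\right) = - \frac{8}{3}$)
$I{\left(T \right)} - \left(30043 - -61528\right) = - \frac{8}{3} - \left(30043 - -61528\right) = - \frac{8}{3} - \left(30043 + 61528\right) = - \frac{8}{3} - 91571 = - \frac{274721}{3}$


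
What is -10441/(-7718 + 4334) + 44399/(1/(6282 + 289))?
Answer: 987267895777/3384 ≈ 2.9175e+8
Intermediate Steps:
-10441/(-7718 + 4334) + 44399/(1/(6282 + 289)) = -10441/(-3384) + 44399/(1/6571) = -10441*(-1/3384) + 44399/(1/6571) = 10441/3384 + 44399*6571 = 10441/3384 + 291745829 = 987267895777/3384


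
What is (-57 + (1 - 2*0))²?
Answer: 3136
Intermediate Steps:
(-57 + (1 - 2*0))² = (-57 + (1 + 0))² = (-57 + 1)² = (-56)² = 3136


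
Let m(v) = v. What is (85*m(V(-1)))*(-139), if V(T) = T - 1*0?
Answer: 11815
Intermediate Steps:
V(T) = T (V(T) = T + 0 = T)
(85*m(V(-1)))*(-139) = (85*(-1))*(-139) = -85*(-139) = 11815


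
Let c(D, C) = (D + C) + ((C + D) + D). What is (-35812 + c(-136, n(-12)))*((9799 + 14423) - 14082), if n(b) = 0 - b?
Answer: -367027440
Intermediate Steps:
n(b) = -b
c(D, C) = 2*C + 3*D (c(D, C) = (C + D) + (C + 2*D) = 2*C + 3*D)
(-35812 + c(-136, n(-12)))*((9799 + 14423) - 14082) = (-35812 + (2*(-1*(-12)) + 3*(-136)))*((9799 + 14423) - 14082) = (-35812 + (2*12 - 408))*(24222 - 14082) = (-35812 + (24 - 408))*10140 = (-35812 - 384)*10140 = -36196*10140 = -367027440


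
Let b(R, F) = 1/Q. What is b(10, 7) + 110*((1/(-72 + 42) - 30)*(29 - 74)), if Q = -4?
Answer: 594659/4 ≈ 1.4866e+5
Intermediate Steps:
b(R, F) = -1/4 (b(R, F) = 1/(-4) = -1/4)
b(10, 7) + 110*((1/(-72 + 42) - 30)*(29 - 74)) = -1/4 + 110*((1/(-72 + 42) - 30)*(29 - 74)) = -1/4 + 110*((1/(-30) - 30)*(-45)) = -1/4 + 110*((-1/30 - 30)*(-45)) = -1/4 + 110*(-901/30*(-45)) = -1/4 + 110*(2703/2) = -1/4 + 148665 = 594659/4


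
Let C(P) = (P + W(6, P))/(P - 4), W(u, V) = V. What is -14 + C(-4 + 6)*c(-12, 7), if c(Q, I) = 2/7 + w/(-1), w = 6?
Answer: -18/7 ≈ -2.5714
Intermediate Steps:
c(Q, I) = -40/7 (c(Q, I) = 2/7 + 6/(-1) = 2*(1/7) + 6*(-1) = 2/7 - 6 = -40/7)
C(P) = 2*P/(-4 + P) (C(P) = (P + P)/(P - 4) = (2*P)/(-4 + P) = 2*P/(-4 + P))
-14 + C(-4 + 6)*c(-12, 7) = -14 + (2*(-4 + 6)/(-4 + (-4 + 6)))*(-40/7) = -14 + (2*2/(-4 + 2))*(-40/7) = -14 + (2*2/(-2))*(-40/7) = -14 + (2*2*(-1/2))*(-40/7) = -14 - 2*(-40/7) = -14 + 80/7 = -18/7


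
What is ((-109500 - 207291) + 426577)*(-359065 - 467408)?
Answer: -90735164778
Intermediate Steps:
((-109500 - 207291) + 426577)*(-359065 - 467408) = (-316791 + 426577)*(-826473) = 109786*(-826473) = -90735164778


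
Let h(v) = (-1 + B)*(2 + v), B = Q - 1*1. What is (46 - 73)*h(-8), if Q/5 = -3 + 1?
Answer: -1944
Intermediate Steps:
Q = -10 (Q = 5*(-3 + 1) = 5*(-2) = -10)
B = -11 (B = -10 - 1*1 = -10 - 1 = -11)
h(v) = -24 - 12*v (h(v) = (-1 - 11)*(2 + v) = -12*(2 + v) = -24 - 12*v)
(46 - 73)*h(-8) = (46 - 73)*(-24 - 12*(-8)) = -27*(-24 + 96) = -27*72 = -1944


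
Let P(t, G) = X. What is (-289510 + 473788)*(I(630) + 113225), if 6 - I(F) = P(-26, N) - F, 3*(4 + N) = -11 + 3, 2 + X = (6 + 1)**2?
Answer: 20973416292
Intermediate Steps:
X = 47 (X = -2 + (6 + 1)**2 = -2 + 7**2 = -2 + 49 = 47)
N = -20/3 (N = -4 + (-11 + 3)/3 = -4 + (1/3)*(-8) = -4 - 8/3 = -20/3 ≈ -6.6667)
P(t, G) = 47
I(F) = -41 + F (I(F) = 6 - (47 - F) = 6 + (-47 + F) = -41 + F)
(-289510 + 473788)*(I(630) + 113225) = (-289510 + 473788)*((-41 + 630) + 113225) = 184278*(589 + 113225) = 184278*113814 = 20973416292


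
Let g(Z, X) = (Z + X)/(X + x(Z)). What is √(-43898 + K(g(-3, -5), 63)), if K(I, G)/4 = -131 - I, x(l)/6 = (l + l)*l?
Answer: I*√471269702/103 ≈ 210.76*I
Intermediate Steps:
x(l) = 12*l² (x(l) = 6*((l + l)*l) = 6*((2*l)*l) = 6*(2*l²) = 12*l²)
g(Z, X) = (X + Z)/(X + 12*Z²) (g(Z, X) = (Z + X)/(X + 12*Z²) = (X + Z)/(X + 12*Z²))
K(I, G) = -524 - 4*I (K(I, G) = 4*(-131 - I) = -524 - 4*I)
√(-43898 + K(g(-3, -5), 63)) = √(-43898 + (-524 - 4*(-5 - 3)/(-5 + 12*(-3)²))) = √(-43898 + (-524 - 4*(-8)/(-5 + 12*9))) = √(-43898 + (-524 - 4*(-8)/(-5 + 108))) = √(-43898 + (-524 - 4*(-8)/103)) = √(-43898 + (-524 - 4*(-8/103))) = √(-43898 + (-524 + 32/103)) = √(-43898 - 53940/103) = √(-4575434/103) = I*√471269702/103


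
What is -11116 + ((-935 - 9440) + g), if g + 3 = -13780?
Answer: -35274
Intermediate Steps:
g = -13783 (g = -3 - 13780 = -13783)
-11116 + ((-935 - 9440) + g) = -11116 + ((-935 - 9440) - 13783) = -11116 + (-10375 - 13783) = -11116 - 24158 = -35274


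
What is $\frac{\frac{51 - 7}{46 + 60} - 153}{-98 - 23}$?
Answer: $\frac{8087}{6413} \approx 1.261$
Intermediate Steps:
$\frac{\frac{51 - 7}{46 + 60} - 153}{-98 - 23} = \frac{\frac{44}{106} - 153}{-121} = - \frac{44 \cdot \frac{1}{106} - 153}{121} = - \frac{\frac{22}{53} - 153}{121} = \left(- \frac{1}{121}\right) \left(- \frac{8087}{53}\right) = \frac{8087}{6413}$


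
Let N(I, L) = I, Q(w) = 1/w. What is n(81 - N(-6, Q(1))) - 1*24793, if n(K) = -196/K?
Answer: -2157187/87 ≈ -24795.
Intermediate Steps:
n(81 - N(-6, Q(1))) - 1*24793 = -196/(81 - 1*(-6)) - 1*24793 = -196/(81 + 6) - 24793 = -196/87 - 24793 = -2157187/87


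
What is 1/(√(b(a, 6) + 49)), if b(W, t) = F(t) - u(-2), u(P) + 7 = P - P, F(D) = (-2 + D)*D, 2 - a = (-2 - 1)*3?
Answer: √5/20 ≈ 0.11180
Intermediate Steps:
a = 11 (a = 2 - (-2 - 1)*3 = 2 - (-3)*3 = 2 - 1*(-9) = 2 + 9 = 11)
F(D) = D*(-2 + D)
u(P) = -7 (u(P) = -7 + (P - P) = -7 + 0 = -7)
b(W, t) = 7 + t*(-2 + t) (b(W, t) = t*(-2 + t) - 1*(-7) = t*(-2 + t) + 7 = 7 + t*(-2 + t))
1/(√(b(a, 6) + 49)) = 1/(√((7 + 6*(-2 + 6)) + 49)) = 1/(√((7 + 6*4) + 49)) = 1/(√((7 + 24) + 49)) = 1/(√(31 + 49)) = 1/(√80) = 1/(4*√5) = √5/20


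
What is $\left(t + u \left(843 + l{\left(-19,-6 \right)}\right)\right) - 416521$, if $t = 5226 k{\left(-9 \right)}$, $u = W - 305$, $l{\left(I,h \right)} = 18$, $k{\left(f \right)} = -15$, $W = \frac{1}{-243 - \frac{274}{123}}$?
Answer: $- \frac{3264151573}{4309} \approx -7.5752 \cdot 10^{5}$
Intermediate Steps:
$W = - \frac{123}{30163}$ ($W = \frac{1}{-243 - \frac{274}{123}} = \frac{1}{- \frac{30163}{123}} = - \frac{123}{30163} \approx -0.0040778$)
$u = - \frac{9199838}{30163}$ ($u = - \frac{123}{30163} - 305 = - \frac{9199838}{30163} \approx -305.0$)
$t = -78390$ ($t = 5226 \left(-15\right) = -78390$)
$\left(t + u \left(843 + l{\left(-19,-6 \right)}\right)\right) - 416521 = \left(-78390 - \frac{9199838 \left(843 + 18\right)}{30163}\right) - 416521 = \left(-78390 - \frac{1131580074}{4309}\right) - 416521 = - \frac{1469362584}{4309} - 416521 = - \frac{3264151573}{4309}$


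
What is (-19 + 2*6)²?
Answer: 49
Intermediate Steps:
(-19 + 2*6)² = (-19 + 12)² = (-7)² = 49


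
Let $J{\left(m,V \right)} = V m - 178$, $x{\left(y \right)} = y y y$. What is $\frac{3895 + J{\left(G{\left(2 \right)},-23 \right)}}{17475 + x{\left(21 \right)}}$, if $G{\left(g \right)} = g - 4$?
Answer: $\frac{3763}{26736} \approx 0.14075$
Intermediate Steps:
$G{\left(g \right)} = -4 + g$ ($G{\left(g \right)} = g - 4 = -4 + g$)
$x{\left(y \right)} = y^{3}$ ($x{\left(y \right)} = y^{2} y = y^{3}$)
$J{\left(m,V \right)} = -178 + V m$
$\frac{3895 + J{\left(G{\left(2 \right)},-23 \right)}}{17475 + x{\left(21 \right)}} = \frac{3895 - \left(178 + 23 \left(-4 + 2\right)\right)}{17475 + 21^{3}} = \frac{3895 - 132}{17475 + 9261} = \frac{3895 + \left(-178 + 46\right)}{26736} = \left(3895 - 132\right) \frac{1}{26736} = 3763 \cdot \frac{1}{26736} = \frac{3763}{26736}$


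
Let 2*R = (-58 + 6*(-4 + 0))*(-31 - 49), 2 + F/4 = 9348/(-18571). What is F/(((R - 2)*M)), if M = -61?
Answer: 92980/1856710009 ≈ 5.0078e-5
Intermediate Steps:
F = -185960/18571 (F = -8 + 4*(9348/(-18571)) = -8 + 4*(9348*(-1/18571)) = -8 + 4*(-9348/18571) = -8 - 37392/18571 = -185960/18571 ≈ -10.013)
R = 3280 (R = ((-58 + 6*(-4 + 0))*(-31 - 49))/2 = ((-58 + 6*(-4))*(-80))/2 = ((-58 - 24)*(-80))/2 = (-82*(-80))/2 = (½)*6560 = 3280)
F/(((R - 2)*M)) = -185960*(-1/(61*(3280 - 2)))/18571 = -185960/(18571*(3278*(-61))) = -185960/18571/(-199958) = -185960/18571*(-1/199958) = 92980/1856710009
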